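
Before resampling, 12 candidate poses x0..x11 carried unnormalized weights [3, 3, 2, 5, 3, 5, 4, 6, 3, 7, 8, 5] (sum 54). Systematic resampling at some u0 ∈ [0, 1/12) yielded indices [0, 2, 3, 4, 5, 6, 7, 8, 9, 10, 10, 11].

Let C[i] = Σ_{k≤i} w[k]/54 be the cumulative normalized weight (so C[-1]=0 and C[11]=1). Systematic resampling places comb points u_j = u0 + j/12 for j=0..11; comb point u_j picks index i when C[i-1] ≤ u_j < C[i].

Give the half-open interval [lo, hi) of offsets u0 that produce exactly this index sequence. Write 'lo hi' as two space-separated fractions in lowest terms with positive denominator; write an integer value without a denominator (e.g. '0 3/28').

1/36 5/108

C = [1/18, 1/9, 4/27, 13/54, 8/27, 7/18, 25/54, 31/54, 17/27, 41/54, 49/54, 1]
j=0 picked index 0: u0 ∈ [0, 1/18)
j=1 picked index 2: u0 ∈ [1/36, 7/108)
j=2 picked index 3: u0 ∈ [-1/54, 2/27)
j=3 picked index 4: u0 ∈ [-1/108, 5/108)
j=4 picked index 5: u0 ∈ [-1/27, 1/18)
j=5 picked index 6: u0 ∈ [-1/36, 5/108)
j=6 picked index 7: u0 ∈ [-1/27, 2/27)
j=7 picked index 8: u0 ∈ [-1/108, 5/108)
j=8 picked index 9: u0 ∈ [-1/27, 5/54)
j=9 picked index 10: u0 ∈ [1/108, 17/108)
j=10 picked index 10: u0 ∈ [-2/27, 2/27)
j=11 picked index 11: u0 ∈ [-1/108, 1/12)
intersection: [1/36, 5/108)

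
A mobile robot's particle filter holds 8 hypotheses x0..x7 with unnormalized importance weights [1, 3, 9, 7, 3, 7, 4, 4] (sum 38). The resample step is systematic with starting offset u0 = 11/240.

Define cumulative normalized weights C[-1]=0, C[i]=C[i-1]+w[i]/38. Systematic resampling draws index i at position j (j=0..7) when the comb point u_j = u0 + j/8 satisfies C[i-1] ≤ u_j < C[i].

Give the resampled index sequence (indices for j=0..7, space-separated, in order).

C = [1/38, 2/19, 13/38, 10/19, 23/38, 15/19, 17/19, 1]
j=0: u_0=11/240 ∈ [1/38, 2/19) → index 1
j=1: u_1=41/240 ∈ [2/19, 13/38) → index 2
j=2: u_2=71/240 ∈ [2/19, 13/38) → index 2
j=3: u_3=101/240 ∈ [13/38, 10/19) → index 3
j=4: u_4=131/240 ∈ [10/19, 23/38) → index 4
j=5: u_5=161/240 ∈ [23/38, 15/19) → index 5
j=6: u_6=191/240 ∈ [15/19, 17/19) → index 6
j=7: u_7=221/240 ∈ [17/19, 1) → index 7

1 2 2 3 4 5 6 7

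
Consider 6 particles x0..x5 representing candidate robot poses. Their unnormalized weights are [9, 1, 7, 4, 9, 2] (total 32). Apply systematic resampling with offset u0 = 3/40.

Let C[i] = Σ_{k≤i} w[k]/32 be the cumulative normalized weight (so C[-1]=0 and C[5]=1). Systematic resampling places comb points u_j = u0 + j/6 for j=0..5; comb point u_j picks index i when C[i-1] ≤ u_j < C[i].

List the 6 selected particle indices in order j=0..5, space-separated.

C = [9/32, 5/16, 17/32, 21/32, 15/16, 1]
j=0: u_0=3/40 ∈ [0, 9/32) → index 0
j=1: u_1=29/120 ∈ [0, 9/32) → index 0
j=2: u_2=49/120 ∈ [5/16, 17/32) → index 2
j=3: u_3=23/40 ∈ [17/32, 21/32) → index 3
j=4: u_4=89/120 ∈ [21/32, 15/16) → index 4
j=5: u_5=109/120 ∈ [21/32, 15/16) → index 4

0 0 2 3 4 4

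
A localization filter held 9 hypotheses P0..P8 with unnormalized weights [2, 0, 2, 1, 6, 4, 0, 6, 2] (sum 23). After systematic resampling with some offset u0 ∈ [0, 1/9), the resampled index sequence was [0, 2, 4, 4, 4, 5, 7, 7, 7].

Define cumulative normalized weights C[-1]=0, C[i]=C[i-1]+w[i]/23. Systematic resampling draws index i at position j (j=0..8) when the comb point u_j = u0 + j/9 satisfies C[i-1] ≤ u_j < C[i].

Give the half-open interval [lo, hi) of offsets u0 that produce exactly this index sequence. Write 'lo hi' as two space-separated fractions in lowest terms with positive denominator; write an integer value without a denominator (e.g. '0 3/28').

C = [2/23, 2/23, 4/23, 5/23, 11/23, 15/23, 15/23, 21/23, 1]
j=0 picked index 0: u0 ∈ [0, 2/23)
j=1 picked index 2: u0 ∈ [-5/207, 13/207)
j=2 picked index 4: u0 ∈ [-1/207, 53/207)
j=3 picked index 4: u0 ∈ [-8/69, 10/69)
j=4 picked index 4: u0 ∈ [-47/207, 7/207)
j=5 picked index 5: u0 ∈ [-16/207, 20/207)
j=6 picked index 7: u0 ∈ [-1/69, 17/69)
j=7 picked index 7: u0 ∈ [-26/207, 28/207)
j=8 picked index 7: u0 ∈ [-49/207, 5/207)
intersection: [0, 5/207)

0 5/207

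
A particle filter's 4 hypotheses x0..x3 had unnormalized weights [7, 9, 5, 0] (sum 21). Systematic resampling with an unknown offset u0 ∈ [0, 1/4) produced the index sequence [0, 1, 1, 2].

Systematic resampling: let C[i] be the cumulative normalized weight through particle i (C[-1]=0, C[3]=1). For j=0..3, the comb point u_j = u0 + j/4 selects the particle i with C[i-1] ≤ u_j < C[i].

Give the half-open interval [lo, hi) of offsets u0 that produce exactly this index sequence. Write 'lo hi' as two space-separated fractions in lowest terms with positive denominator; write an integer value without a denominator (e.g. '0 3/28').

1/12 1/4

C = [1/3, 16/21, 1, 1]
j=0 picked index 0: u0 ∈ [0, 1/3)
j=1 picked index 1: u0 ∈ [1/12, 43/84)
j=2 picked index 1: u0 ∈ [-1/6, 11/42)
j=3 picked index 2: u0 ∈ [1/84, 1/4)
intersection: [1/12, 1/4)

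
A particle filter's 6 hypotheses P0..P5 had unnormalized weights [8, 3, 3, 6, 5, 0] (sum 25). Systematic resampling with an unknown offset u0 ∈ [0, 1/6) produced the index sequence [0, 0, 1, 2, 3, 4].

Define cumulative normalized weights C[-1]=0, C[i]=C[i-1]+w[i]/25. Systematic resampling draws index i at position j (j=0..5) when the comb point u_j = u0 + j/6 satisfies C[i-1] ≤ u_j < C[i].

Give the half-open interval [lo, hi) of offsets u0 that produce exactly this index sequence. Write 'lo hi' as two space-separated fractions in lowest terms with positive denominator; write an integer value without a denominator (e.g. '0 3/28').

0 3/50

C = [8/25, 11/25, 14/25, 4/5, 1, 1]
j=0 picked index 0: u0 ∈ [0, 8/25)
j=1 picked index 0: u0 ∈ [-1/6, 23/150)
j=2 picked index 1: u0 ∈ [-1/75, 8/75)
j=3 picked index 2: u0 ∈ [-3/50, 3/50)
j=4 picked index 3: u0 ∈ [-8/75, 2/15)
j=5 picked index 4: u0 ∈ [-1/30, 1/6)
intersection: [0, 3/50)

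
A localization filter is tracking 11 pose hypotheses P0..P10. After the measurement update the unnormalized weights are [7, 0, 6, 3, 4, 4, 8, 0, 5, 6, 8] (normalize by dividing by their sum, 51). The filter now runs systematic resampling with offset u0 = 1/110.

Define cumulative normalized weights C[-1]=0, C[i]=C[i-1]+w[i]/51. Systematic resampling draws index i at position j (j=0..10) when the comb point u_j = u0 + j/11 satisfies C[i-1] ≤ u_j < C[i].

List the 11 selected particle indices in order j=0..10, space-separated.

C = [7/51, 7/51, 13/51, 16/51, 20/51, 8/17, 32/51, 32/51, 37/51, 43/51, 1]
j=0: u_0=1/110 ∈ [0, 7/51) → index 0
j=1: u_1=1/10 ∈ [0, 7/51) → index 0
j=2: u_2=21/110 ∈ [7/51, 13/51) → index 2
j=3: u_3=31/110 ∈ [13/51, 16/51) → index 3
j=4: u_4=41/110 ∈ [16/51, 20/51) → index 4
j=5: u_5=51/110 ∈ [20/51, 8/17) → index 5
j=6: u_6=61/110 ∈ [8/17, 32/51) → index 6
j=7: u_7=71/110 ∈ [32/51, 37/51) → index 8
j=8: u_8=81/110 ∈ [37/51, 43/51) → index 9
j=9: u_9=91/110 ∈ [37/51, 43/51) → index 9
j=10: u_10=101/110 ∈ [43/51, 1) → index 10

0 0 2 3 4 5 6 8 9 9 10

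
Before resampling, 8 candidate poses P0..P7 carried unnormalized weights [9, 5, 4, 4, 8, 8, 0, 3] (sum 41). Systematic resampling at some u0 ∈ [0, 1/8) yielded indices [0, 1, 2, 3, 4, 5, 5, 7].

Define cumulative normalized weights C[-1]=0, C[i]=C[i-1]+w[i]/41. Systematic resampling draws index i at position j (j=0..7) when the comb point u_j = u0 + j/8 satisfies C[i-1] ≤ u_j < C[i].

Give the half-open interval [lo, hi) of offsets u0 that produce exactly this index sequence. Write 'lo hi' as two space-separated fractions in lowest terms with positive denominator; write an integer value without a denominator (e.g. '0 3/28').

C = [9/41, 14/41, 18/41, 22/41, 30/41, 38/41, 38/41, 1]
j=0 picked index 0: u0 ∈ [0, 9/41)
j=1 picked index 1: u0 ∈ [31/328, 71/328)
j=2 picked index 2: u0 ∈ [15/164, 31/164)
j=3 picked index 3: u0 ∈ [21/328, 53/328)
j=4 picked index 4: u0 ∈ [3/82, 19/82)
j=5 picked index 5: u0 ∈ [35/328, 99/328)
j=6 picked index 5: u0 ∈ [-3/164, 29/164)
j=7 picked index 7: u0 ∈ [17/328, 1/8)
intersection: [35/328, 1/8)

35/328 1/8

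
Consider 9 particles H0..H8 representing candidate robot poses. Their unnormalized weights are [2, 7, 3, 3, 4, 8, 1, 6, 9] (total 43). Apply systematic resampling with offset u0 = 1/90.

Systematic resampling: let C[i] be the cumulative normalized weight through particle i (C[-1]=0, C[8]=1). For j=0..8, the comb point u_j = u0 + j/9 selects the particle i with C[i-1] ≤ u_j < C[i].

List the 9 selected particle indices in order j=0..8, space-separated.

0 1 2 3 5 5 7 7 8

C = [2/43, 9/43, 12/43, 15/43, 19/43, 27/43, 28/43, 34/43, 1]
j=0: u_0=1/90 ∈ [0, 2/43) → index 0
j=1: u_1=11/90 ∈ [2/43, 9/43) → index 1
j=2: u_2=7/30 ∈ [9/43, 12/43) → index 2
j=3: u_3=31/90 ∈ [12/43, 15/43) → index 3
j=4: u_4=41/90 ∈ [19/43, 27/43) → index 5
j=5: u_5=17/30 ∈ [19/43, 27/43) → index 5
j=6: u_6=61/90 ∈ [28/43, 34/43) → index 7
j=7: u_7=71/90 ∈ [28/43, 34/43) → index 7
j=8: u_8=9/10 ∈ [34/43, 1) → index 8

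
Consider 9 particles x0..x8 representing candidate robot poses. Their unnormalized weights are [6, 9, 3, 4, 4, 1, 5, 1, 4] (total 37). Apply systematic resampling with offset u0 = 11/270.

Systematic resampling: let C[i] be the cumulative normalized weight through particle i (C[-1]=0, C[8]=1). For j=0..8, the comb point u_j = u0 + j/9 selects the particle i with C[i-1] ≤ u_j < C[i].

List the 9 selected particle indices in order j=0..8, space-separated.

0 0 1 1 2 4 5 6 8

C = [6/37, 15/37, 18/37, 22/37, 26/37, 27/37, 32/37, 33/37, 1]
j=0: u_0=11/270 ∈ [0, 6/37) → index 0
j=1: u_1=41/270 ∈ [0, 6/37) → index 0
j=2: u_2=71/270 ∈ [6/37, 15/37) → index 1
j=3: u_3=101/270 ∈ [6/37, 15/37) → index 1
j=4: u_4=131/270 ∈ [15/37, 18/37) → index 2
j=5: u_5=161/270 ∈ [22/37, 26/37) → index 4
j=6: u_6=191/270 ∈ [26/37, 27/37) → index 5
j=7: u_7=221/270 ∈ [27/37, 32/37) → index 6
j=8: u_8=251/270 ∈ [33/37, 1) → index 8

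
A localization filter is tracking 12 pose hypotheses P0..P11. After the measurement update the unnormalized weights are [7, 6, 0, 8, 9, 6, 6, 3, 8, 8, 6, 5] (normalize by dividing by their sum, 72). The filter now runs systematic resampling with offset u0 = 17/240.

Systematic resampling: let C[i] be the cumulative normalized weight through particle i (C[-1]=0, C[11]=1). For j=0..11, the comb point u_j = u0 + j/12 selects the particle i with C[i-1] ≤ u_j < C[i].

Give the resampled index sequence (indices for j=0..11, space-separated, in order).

0 1 3 4 4 5 6 8 9 9 10 11

C = [7/72, 13/72, 13/72, 7/24, 5/12, 1/2, 7/12, 5/8, 53/72, 61/72, 67/72, 1]
j=0: u_0=17/240 ∈ [0, 7/72) → index 0
j=1: u_1=37/240 ∈ [7/72, 13/72) → index 1
j=2: u_2=19/80 ∈ [13/72, 7/24) → index 3
j=3: u_3=77/240 ∈ [7/24, 5/12) → index 4
j=4: u_4=97/240 ∈ [7/24, 5/12) → index 4
j=5: u_5=39/80 ∈ [5/12, 1/2) → index 5
j=6: u_6=137/240 ∈ [1/2, 7/12) → index 6
j=7: u_7=157/240 ∈ [5/8, 53/72) → index 8
j=8: u_8=59/80 ∈ [53/72, 61/72) → index 9
j=9: u_9=197/240 ∈ [53/72, 61/72) → index 9
j=10: u_10=217/240 ∈ [61/72, 67/72) → index 10
j=11: u_11=79/80 ∈ [67/72, 1) → index 11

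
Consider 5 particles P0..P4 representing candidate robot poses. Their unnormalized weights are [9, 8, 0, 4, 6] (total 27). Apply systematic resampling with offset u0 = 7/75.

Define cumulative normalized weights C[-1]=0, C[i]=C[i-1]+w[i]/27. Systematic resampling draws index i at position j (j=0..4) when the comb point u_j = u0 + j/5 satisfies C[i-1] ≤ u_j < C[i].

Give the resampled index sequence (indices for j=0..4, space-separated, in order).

0 0 1 3 4

C = [1/3, 17/27, 17/27, 7/9, 1]
j=0: u_0=7/75 ∈ [0, 1/3) → index 0
j=1: u_1=22/75 ∈ [0, 1/3) → index 0
j=2: u_2=37/75 ∈ [1/3, 17/27) → index 1
j=3: u_3=52/75 ∈ [17/27, 7/9) → index 3
j=4: u_4=67/75 ∈ [7/9, 1) → index 4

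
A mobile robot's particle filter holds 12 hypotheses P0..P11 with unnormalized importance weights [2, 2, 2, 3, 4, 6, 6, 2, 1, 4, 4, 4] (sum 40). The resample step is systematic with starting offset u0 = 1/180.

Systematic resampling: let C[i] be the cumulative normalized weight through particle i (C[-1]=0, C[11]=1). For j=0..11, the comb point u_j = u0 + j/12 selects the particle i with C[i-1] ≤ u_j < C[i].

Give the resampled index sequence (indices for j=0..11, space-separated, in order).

C = [1/20, 1/10, 3/20, 9/40, 13/40, 19/40, 5/8, 27/40, 7/10, 4/5, 9/10, 1]
j=0: u_0=1/180 ∈ [0, 1/20) → index 0
j=1: u_1=4/45 ∈ [1/20, 1/10) → index 1
j=2: u_2=31/180 ∈ [3/20, 9/40) → index 3
j=3: u_3=23/90 ∈ [9/40, 13/40) → index 4
j=4: u_4=61/180 ∈ [13/40, 19/40) → index 5
j=5: u_5=19/45 ∈ [13/40, 19/40) → index 5
j=6: u_6=91/180 ∈ [19/40, 5/8) → index 6
j=7: u_7=53/90 ∈ [19/40, 5/8) → index 6
j=8: u_8=121/180 ∈ [5/8, 27/40) → index 7
j=9: u_9=34/45 ∈ [7/10, 4/5) → index 9
j=10: u_10=151/180 ∈ [4/5, 9/10) → index 10
j=11: u_11=83/90 ∈ [9/10, 1) → index 11

0 1 3 4 5 5 6 6 7 9 10 11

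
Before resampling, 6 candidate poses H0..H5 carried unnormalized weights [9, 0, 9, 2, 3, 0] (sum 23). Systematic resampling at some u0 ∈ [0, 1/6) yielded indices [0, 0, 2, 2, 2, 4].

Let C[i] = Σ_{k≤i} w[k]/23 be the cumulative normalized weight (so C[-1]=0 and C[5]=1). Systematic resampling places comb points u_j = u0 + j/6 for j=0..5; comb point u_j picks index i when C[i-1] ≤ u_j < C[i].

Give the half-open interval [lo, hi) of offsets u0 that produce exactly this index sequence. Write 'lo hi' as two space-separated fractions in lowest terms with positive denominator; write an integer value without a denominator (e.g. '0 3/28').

4/69 8/69

C = [9/23, 9/23, 18/23, 20/23, 1, 1]
j=0 picked index 0: u0 ∈ [0, 9/23)
j=1 picked index 0: u0 ∈ [-1/6, 31/138)
j=2 picked index 2: u0 ∈ [4/69, 31/69)
j=3 picked index 2: u0 ∈ [-5/46, 13/46)
j=4 picked index 2: u0 ∈ [-19/69, 8/69)
j=5 picked index 4: u0 ∈ [5/138, 1/6)
intersection: [4/69, 8/69)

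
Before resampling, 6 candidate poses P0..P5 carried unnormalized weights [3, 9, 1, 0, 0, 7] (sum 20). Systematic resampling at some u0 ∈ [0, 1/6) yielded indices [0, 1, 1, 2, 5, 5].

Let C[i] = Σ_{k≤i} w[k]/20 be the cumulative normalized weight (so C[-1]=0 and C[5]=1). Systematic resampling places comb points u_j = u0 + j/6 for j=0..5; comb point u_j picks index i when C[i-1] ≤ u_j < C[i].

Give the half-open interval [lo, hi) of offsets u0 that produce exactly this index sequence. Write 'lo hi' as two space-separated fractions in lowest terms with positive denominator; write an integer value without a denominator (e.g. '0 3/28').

C = [3/20, 3/5, 13/20, 13/20, 13/20, 1]
j=0 picked index 0: u0 ∈ [0, 3/20)
j=1 picked index 1: u0 ∈ [-1/60, 13/30)
j=2 picked index 1: u0 ∈ [-11/60, 4/15)
j=3 picked index 2: u0 ∈ [1/10, 3/20)
j=4 picked index 5: u0 ∈ [-1/60, 1/3)
j=5 picked index 5: u0 ∈ [-11/60, 1/6)
intersection: [1/10, 3/20)

1/10 3/20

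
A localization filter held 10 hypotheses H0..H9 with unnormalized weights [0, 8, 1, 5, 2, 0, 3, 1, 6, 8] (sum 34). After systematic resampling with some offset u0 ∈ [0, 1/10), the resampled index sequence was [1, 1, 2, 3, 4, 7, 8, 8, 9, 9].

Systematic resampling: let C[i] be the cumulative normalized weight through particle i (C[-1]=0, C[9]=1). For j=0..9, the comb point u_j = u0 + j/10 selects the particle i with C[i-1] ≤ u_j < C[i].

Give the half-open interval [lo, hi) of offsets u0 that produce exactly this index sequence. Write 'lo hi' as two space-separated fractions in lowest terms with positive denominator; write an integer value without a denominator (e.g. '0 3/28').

1/17 11/170

C = [0, 4/17, 9/34, 7/17, 8/17, 8/17, 19/34, 10/17, 13/17, 1]
j=0 picked index 1: u0 ∈ [0, 4/17)
j=1 picked index 1: u0 ∈ [-1/10, 23/170)
j=2 picked index 2: u0 ∈ [3/85, 11/170)
j=3 picked index 3: u0 ∈ [-3/85, 19/170)
j=4 picked index 4: u0 ∈ [1/85, 6/85)
j=5 picked index 7: u0 ∈ [1/17, 3/34)
j=6 picked index 8: u0 ∈ [-1/85, 14/85)
j=7 picked index 8: u0 ∈ [-19/170, 11/170)
j=8 picked index 9: u0 ∈ [-3/85, 1/5)
j=9 picked index 9: u0 ∈ [-23/170, 1/10)
intersection: [1/17, 11/170)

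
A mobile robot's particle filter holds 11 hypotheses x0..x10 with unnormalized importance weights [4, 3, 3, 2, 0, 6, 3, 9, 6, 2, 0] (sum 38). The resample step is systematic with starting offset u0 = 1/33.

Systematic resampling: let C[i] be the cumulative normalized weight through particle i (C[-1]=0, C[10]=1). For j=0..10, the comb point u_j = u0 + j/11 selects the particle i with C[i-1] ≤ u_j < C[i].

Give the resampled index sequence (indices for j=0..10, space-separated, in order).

0 1 2 3 5 6 7 7 7 8 8

C = [2/19, 7/38, 5/19, 6/19, 6/19, 9/19, 21/38, 15/19, 18/19, 1, 1]
j=0: u_0=1/33 ∈ [0, 2/19) → index 0
j=1: u_1=4/33 ∈ [2/19, 7/38) → index 1
j=2: u_2=7/33 ∈ [7/38, 5/19) → index 2
j=3: u_3=10/33 ∈ [5/19, 6/19) → index 3
j=4: u_4=13/33 ∈ [6/19, 9/19) → index 5
j=5: u_5=16/33 ∈ [9/19, 21/38) → index 6
j=6: u_6=19/33 ∈ [21/38, 15/19) → index 7
j=7: u_7=2/3 ∈ [21/38, 15/19) → index 7
j=8: u_8=25/33 ∈ [21/38, 15/19) → index 7
j=9: u_9=28/33 ∈ [15/19, 18/19) → index 8
j=10: u_10=31/33 ∈ [15/19, 18/19) → index 8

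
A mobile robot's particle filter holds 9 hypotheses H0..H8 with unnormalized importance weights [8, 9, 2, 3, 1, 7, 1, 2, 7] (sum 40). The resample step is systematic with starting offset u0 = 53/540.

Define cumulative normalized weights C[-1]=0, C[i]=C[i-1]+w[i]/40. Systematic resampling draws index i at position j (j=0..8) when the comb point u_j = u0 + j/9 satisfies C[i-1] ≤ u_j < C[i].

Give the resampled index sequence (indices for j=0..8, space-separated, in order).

C = [1/5, 17/40, 19/40, 11/20, 23/40, 3/4, 31/40, 33/40, 1]
j=0: u_0=53/540 ∈ [0, 1/5) → index 0
j=1: u_1=113/540 ∈ [1/5, 17/40) → index 1
j=2: u_2=173/540 ∈ [1/5, 17/40) → index 1
j=3: u_3=233/540 ∈ [17/40, 19/40) → index 2
j=4: u_4=293/540 ∈ [19/40, 11/20) → index 3
j=5: u_5=353/540 ∈ [23/40, 3/4) → index 5
j=6: u_6=413/540 ∈ [3/4, 31/40) → index 6
j=7: u_7=473/540 ∈ [33/40, 1) → index 8
j=8: u_8=533/540 ∈ [33/40, 1) → index 8

0 1 1 2 3 5 6 8 8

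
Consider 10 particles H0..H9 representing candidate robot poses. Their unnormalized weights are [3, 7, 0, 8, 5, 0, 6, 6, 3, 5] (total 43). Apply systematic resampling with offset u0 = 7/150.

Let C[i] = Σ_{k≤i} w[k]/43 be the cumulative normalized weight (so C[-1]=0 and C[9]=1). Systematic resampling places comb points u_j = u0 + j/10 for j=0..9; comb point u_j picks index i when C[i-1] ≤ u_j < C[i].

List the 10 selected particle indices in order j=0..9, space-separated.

C = [3/43, 10/43, 10/43, 18/43, 23/43, 23/43, 29/43, 35/43, 38/43, 1]
j=0: u_0=7/150 ∈ [0, 3/43) → index 0
j=1: u_1=11/75 ∈ [3/43, 10/43) → index 1
j=2: u_2=37/150 ∈ [10/43, 18/43) → index 3
j=3: u_3=26/75 ∈ [10/43, 18/43) → index 3
j=4: u_4=67/150 ∈ [18/43, 23/43) → index 4
j=5: u_5=41/75 ∈ [23/43, 29/43) → index 6
j=6: u_6=97/150 ∈ [23/43, 29/43) → index 6
j=7: u_7=56/75 ∈ [29/43, 35/43) → index 7
j=8: u_8=127/150 ∈ [35/43, 38/43) → index 8
j=9: u_9=71/75 ∈ [38/43, 1) → index 9

0 1 3 3 4 6 6 7 8 9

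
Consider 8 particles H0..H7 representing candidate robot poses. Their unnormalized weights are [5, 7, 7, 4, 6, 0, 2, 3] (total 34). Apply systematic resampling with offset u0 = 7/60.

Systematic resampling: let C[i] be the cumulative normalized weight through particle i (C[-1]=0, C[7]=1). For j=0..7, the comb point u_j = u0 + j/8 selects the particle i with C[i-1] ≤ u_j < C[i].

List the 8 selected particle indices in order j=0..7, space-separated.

C = [5/34, 6/17, 19/34, 23/34, 29/34, 29/34, 31/34, 1]
j=0: u_0=7/60 ∈ [0, 5/34) → index 0
j=1: u_1=29/120 ∈ [5/34, 6/17) → index 1
j=2: u_2=11/30 ∈ [6/17, 19/34) → index 2
j=3: u_3=59/120 ∈ [6/17, 19/34) → index 2
j=4: u_4=37/60 ∈ [19/34, 23/34) → index 3
j=5: u_5=89/120 ∈ [23/34, 29/34) → index 4
j=6: u_6=13/15 ∈ [29/34, 31/34) → index 6
j=7: u_7=119/120 ∈ [31/34, 1) → index 7

0 1 2 2 3 4 6 7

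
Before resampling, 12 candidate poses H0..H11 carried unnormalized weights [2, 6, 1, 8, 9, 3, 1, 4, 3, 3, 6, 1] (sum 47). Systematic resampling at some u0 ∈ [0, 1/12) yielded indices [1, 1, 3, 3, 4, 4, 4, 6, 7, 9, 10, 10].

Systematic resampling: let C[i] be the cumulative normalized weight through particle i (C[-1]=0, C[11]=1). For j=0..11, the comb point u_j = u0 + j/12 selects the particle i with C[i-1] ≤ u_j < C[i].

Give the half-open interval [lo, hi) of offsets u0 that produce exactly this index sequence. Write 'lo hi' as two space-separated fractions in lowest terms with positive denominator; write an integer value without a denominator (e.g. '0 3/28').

C = [2/47, 8/47, 9/47, 17/47, 26/47, 29/47, 30/47, 34/47, 37/47, 40/47, 46/47, 1]
j=0 picked index 1: u0 ∈ [2/47, 8/47)
j=1 picked index 1: u0 ∈ [-23/564, 49/564)
j=2 picked index 3: u0 ∈ [7/282, 55/282)
j=3 picked index 3: u0 ∈ [-11/188, 21/188)
j=4 picked index 4: u0 ∈ [4/141, 31/141)
j=5 picked index 4: u0 ∈ [-31/564, 77/564)
j=6 picked index 4: u0 ∈ [-13/94, 5/94)
j=7 picked index 6: u0 ∈ [19/564, 31/564)
j=8 picked index 7: u0 ∈ [-4/141, 8/141)
j=9 picked index 9: u0 ∈ [7/188, 19/188)
j=10 picked index 10: u0 ∈ [5/282, 41/282)
j=11 picked index 10: u0 ∈ [-37/564, 35/564)
intersection: [2/47, 5/94)

2/47 5/94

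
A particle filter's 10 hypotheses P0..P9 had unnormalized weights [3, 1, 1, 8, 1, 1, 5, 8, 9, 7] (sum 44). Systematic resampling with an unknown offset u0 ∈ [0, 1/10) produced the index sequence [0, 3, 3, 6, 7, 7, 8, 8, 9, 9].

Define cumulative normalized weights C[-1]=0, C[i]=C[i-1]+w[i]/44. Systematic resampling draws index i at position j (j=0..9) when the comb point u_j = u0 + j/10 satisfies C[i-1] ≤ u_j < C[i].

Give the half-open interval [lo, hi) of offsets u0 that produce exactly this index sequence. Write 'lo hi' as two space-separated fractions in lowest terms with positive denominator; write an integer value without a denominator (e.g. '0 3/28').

C = [3/44, 1/11, 5/44, 13/44, 7/22, 15/44, 5/11, 7/11, 37/44, 1]
j=0 picked index 0: u0 ∈ [0, 3/44)
j=1 picked index 3: u0 ∈ [3/220, 43/220)
j=2 picked index 3: u0 ∈ [-19/220, 21/220)
j=3 picked index 6: u0 ∈ [9/220, 17/110)
j=4 picked index 7: u0 ∈ [3/55, 13/55)
j=5 picked index 7: u0 ∈ [-1/22, 3/22)
j=6 picked index 8: u0 ∈ [2/55, 53/220)
j=7 picked index 8: u0 ∈ [-7/110, 31/220)
j=8 picked index 9: u0 ∈ [9/220, 1/5)
j=9 picked index 9: u0 ∈ [-13/220, 1/10)
intersection: [3/55, 3/44)

3/55 3/44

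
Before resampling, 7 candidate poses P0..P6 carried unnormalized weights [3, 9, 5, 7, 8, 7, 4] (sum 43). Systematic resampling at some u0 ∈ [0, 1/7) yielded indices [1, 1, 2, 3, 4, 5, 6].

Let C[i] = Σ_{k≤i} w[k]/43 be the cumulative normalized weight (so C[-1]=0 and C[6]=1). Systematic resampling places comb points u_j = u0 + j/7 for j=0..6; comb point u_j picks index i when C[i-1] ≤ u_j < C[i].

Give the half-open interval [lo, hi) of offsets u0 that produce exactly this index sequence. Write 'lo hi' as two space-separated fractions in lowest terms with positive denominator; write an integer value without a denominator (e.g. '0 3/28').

C = [3/43, 12/43, 17/43, 24/43, 32/43, 39/43, 1]
j=0 picked index 1: u0 ∈ [3/43, 12/43)
j=1 picked index 1: u0 ∈ [-22/301, 41/301)
j=2 picked index 2: u0 ∈ [-2/301, 33/301)
j=3 picked index 3: u0 ∈ [-10/301, 39/301)
j=4 picked index 4: u0 ∈ [-4/301, 52/301)
j=5 picked index 5: u0 ∈ [9/301, 58/301)
j=6 picked index 6: u0 ∈ [15/301, 1/7)
intersection: [3/43, 33/301)

3/43 33/301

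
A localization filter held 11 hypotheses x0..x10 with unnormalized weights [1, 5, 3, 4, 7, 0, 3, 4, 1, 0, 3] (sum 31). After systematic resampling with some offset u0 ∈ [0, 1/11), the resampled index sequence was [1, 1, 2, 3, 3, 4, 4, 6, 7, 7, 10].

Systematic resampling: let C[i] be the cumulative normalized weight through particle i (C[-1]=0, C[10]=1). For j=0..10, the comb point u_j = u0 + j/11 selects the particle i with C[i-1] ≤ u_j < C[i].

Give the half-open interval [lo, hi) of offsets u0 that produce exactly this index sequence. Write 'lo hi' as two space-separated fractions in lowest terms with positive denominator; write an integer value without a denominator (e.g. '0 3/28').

C = [1/31, 6/31, 9/31, 13/31, 20/31, 20/31, 23/31, 27/31, 28/31, 28/31, 1]
j=0 picked index 1: u0 ∈ [1/31, 6/31)
j=1 picked index 1: u0 ∈ [-20/341, 35/341)
j=2 picked index 2: u0 ∈ [4/341, 37/341)
j=3 picked index 3: u0 ∈ [6/341, 50/341)
j=4 picked index 3: u0 ∈ [-25/341, 19/341)
j=5 picked index 4: u0 ∈ [-12/341, 65/341)
j=6 picked index 4: u0 ∈ [-43/341, 34/341)
j=7 picked index 6: u0 ∈ [3/341, 36/341)
j=8 picked index 7: u0 ∈ [5/341, 49/341)
j=9 picked index 7: u0 ∈ [-26/341, 18/341)
j=10 picked index 10: u0 ∈ [-2/341, 1/11)
intersection: [1/31, 18/341)

1/31 18/341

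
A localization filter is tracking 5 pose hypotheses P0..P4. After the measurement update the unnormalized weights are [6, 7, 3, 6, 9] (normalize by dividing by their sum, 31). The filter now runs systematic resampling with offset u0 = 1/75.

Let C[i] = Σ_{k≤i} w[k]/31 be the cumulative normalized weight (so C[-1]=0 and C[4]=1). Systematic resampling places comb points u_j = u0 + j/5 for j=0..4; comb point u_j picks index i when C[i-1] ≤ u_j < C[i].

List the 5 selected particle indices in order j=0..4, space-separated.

0 1 1 3 4

C = [6/31, 13/31, 16/31, 22/31, 1]
j=0: u_0=1/75 ∈ [0, 6/31) → index 0
j=1: u_1=16/75 ∈ [6/31, 13/31) → index 1
j=2: u_2=31/75 ∈ [6/31, 13/31) → index 1
j=3: u_3=46/75 ∈ [16/31, 22/31) → index 3
j=4: u_4=61/75 ∈ [22/31, 1) → index 4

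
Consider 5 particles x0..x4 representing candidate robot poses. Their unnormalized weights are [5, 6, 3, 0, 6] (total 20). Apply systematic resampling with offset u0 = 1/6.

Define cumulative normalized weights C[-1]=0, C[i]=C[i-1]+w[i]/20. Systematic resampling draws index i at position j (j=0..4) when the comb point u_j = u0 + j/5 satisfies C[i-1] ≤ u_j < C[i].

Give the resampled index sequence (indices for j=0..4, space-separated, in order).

C = [1/4, 11/20, 7/10, 7/10, 1]
j=0: u_0=1/6 ∈ [0, 1/4) → index 0
j=1: u_1=11/30 ∈ [1/4, 11/20) → index 1
j=2: u_2=17/30 ∈ [11/20, 7/10) → index 2
j=3: u_3=23/30 ∈ [7/10, 1) → index 4
j=4: u_4=29/30 ∈ [7/10, 1) → index 4

0 1 2 4 4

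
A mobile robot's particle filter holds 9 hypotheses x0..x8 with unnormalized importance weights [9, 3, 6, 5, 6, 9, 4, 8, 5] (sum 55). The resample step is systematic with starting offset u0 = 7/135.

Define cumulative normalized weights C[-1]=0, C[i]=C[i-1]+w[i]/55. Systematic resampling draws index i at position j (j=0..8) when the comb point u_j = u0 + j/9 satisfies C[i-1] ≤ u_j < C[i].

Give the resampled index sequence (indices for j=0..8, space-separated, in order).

C = [9/55, 12/55, 18/55, 23/55, 29/55, 38/55, 42/55, 10/11, 1]
j=0: u_0=7/135 ∈ [0, 9/55) → index 0
j=1: u_1=22/135 ∈ [0, 9/55) → index 0
j=2: u_2=37/135 ∈ [12/55, 18/55) → index 2
j=3: u_3=52/135 ∈ [18/55, 23/55) → index 3
j=4: u_4=67/135 ∈ [23/55, 29/55) → index 4
j=5: u_5=82/135 ∈ [29/55, 38/55) → index 5
j=6: u_6=97/135 ∈ [38/55, 42/55) → index 6
j=7: u_7=112/135 ∈ [42/55, 10/11) → index 7
j=8: u_8=127/135 ∈ [10/11, 1) → index 8

0 0 2 3 4 5 6 7 8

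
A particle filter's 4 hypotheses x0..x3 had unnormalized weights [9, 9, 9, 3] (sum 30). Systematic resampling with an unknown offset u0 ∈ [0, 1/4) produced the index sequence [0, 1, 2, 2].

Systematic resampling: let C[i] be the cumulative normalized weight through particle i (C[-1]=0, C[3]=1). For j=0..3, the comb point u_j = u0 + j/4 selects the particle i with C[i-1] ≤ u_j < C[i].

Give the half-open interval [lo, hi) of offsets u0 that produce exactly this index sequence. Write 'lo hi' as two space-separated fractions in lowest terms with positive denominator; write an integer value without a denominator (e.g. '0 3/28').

1/10 3/20

C = [3/10, 3/5, 9/10, 1]
j=0 picked index 0: u0 ∈ [0, 3/10)
j=1 picked index 1: u0 ∈ [1/20, 7/20)
j=2 picked index 2: u0 ∈ [1/10, 2/5)
j=3 picked index 2: u0 ∈ [-3/20, 3/20)
intersection: [1/10, 3/20)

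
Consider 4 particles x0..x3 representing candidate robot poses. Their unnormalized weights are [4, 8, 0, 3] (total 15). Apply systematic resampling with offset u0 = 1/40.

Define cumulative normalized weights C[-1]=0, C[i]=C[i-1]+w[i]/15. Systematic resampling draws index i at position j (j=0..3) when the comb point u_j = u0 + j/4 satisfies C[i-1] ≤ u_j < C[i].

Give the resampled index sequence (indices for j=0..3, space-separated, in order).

C = [4/15, 4/5, 4/5, 1]
j=0: u_0=1/40 ∈ [0, 4/15) → index 0
j=1: u_1=11/40 ∈ [4/15, 4/5) → index 1
j=2: u_2=21/40 ∈ [4/15, 4/5) → index 1
j=3: u_3=31/40 ∈ [4/15, 4/5) → index 1

0 1 1 1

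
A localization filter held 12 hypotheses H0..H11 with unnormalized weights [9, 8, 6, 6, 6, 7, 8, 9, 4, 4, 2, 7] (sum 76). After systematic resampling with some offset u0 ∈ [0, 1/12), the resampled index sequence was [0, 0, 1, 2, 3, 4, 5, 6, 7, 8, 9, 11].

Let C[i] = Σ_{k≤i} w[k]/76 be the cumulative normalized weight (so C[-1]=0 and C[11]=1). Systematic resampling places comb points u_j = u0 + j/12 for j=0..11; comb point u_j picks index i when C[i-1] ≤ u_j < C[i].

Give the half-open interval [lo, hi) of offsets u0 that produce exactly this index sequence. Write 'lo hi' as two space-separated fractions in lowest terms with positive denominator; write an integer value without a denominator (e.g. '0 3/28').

C = [9/76, 17/76, 23/76, 29/76, 35/76, 21/38, 25/38, 59/76, 63/76, 67/76, 69/76, 1]
j=0 picked index 0: u0 ∈ [0, 9/76)
j=1 picked index 0: u0 ∈ [-1/12, 2/57)
j=2 picked index 1: u0 ∈ [-11/228, 13/228)
j=3 picked index 2: u0 ∈ [-1/38, 1/19)
j=4 picked index 3: u0 ∈ [-7/228, 11/228)
j=5 picked index 4: u0 ∈ [-2/57, 5/114)
j=6 picked index 5: u0 ∈ [-3/76, 1/19)
j=7 picked index 6: u0 ∈ [-7/228, 17/228)
j=8 picked index 7: u0 ∈ [-1/114, 25/228)
j=9 picked index 8: u0 ∈ [1/38, 3/38)
j=10 picked index 9: u0 ∈ [-1/228, 11/228)
j=11 picked index 11: u0 ∈ [-1/114, 1/12)
intersection: [1/38, 2/57)

1/38 2/57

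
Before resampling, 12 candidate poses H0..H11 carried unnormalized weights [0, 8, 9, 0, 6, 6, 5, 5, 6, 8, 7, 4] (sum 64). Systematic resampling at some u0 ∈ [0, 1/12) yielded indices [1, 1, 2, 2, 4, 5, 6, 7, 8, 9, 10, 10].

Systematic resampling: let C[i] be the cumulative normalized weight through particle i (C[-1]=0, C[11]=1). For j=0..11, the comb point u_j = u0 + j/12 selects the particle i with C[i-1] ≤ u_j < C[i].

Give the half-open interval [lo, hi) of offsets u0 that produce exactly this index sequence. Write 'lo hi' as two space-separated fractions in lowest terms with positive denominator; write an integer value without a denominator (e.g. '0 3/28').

C = [0, 1/8, 17/64, 17/64, 23/64, 29/64, 17/32, 39/64, 45/64, 53/64, 15/16, 1]
j=0 picked index 1: u0 ∈ [0, 1/8)
j=1 picked index 1: u0 ∈ [-1/12, 1/24)
j=2 picked index 2: u0 ∈ [-1/24, 19/192)
j=3 picked index 2: u0 ∈ [-1/8, 1/64)
j=4 picked index 4: u0 ∈ [-13/192, 5/192)
j=5 picked index 5: u0 ∈ [-11/192, 7/192)
j=6 picked index 6: u0 ∈ [-3/64, 1/32)
j=7 picked index 7: u0 ∈ [-5/96, 5/192)
j=8 picked index 8: u0 ∈ [-11/192, 7/192)
j=9 picked index 9: u0 ∈ [-3/64, 5/64)
j=10 picked index 10: u0 ∈ [-1/192, 5/48)
j=11 picked index 10: u0 ∈ [-17/192, 1/48)
intersection: [0, 1/64)

0 1/64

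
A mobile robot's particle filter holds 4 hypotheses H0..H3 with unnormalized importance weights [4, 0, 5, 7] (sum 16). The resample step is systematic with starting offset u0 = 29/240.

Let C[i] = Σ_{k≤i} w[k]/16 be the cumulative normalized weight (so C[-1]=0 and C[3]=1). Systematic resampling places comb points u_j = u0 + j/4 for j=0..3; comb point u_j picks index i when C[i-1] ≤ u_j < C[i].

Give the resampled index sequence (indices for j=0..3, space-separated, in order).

C = [1/4, 1/4, 9/16, 1]
j=0: u_0=29/240 ∈ [0, 1/4) → index 0
j=1: u_1=89/240 ∈ [1/4, 9/16) → index 2
j=2: u_2=149/240 ∈ [9/16, 1) → index 3
j=3: u_3=209/240 ∈ [9/16, 1) → index 3

0 2 3 3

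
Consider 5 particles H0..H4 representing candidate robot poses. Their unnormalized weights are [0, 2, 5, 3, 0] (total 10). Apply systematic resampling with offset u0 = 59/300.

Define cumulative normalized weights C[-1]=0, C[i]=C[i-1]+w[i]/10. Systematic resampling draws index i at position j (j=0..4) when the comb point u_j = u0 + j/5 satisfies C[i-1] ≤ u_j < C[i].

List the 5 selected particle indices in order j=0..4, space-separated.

1 2 2 3 3

C = [0, 1/5, 7/10, 1, 1]
j=0: u_0=59/300 ∈ [0, 1/5) → index 1
j=1: u_1=119/300 ∈ [1/5, 7/10) → index 2
j=2: u_2=179/300 ∈ [1/5, 7/10) → index 2
j=3: u_3=239/300 ∈ [7/10, 1) → index 3
j=4: u_4=299/300 ∈ [7/10, 1) → index 3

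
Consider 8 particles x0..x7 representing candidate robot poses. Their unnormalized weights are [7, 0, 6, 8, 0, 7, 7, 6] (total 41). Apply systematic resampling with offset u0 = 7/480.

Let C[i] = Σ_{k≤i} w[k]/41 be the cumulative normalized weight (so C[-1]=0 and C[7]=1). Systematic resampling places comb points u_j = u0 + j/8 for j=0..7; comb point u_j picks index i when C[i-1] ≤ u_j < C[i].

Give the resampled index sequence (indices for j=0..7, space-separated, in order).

0 0 2 3 5 5 6 7

C = [7/41, 7/41, 13/41, 21/41, 21/41, 28/41, 35/41, 1]
j=0: u_0=7/480 ∈ [0, 7/41) → index 0
j=1: u_1=67/480 ∈ [0, 7/41) → index 0
j=2: u_2=127/480 ∈ [7/41, 13/41) → index 2
j=3: u_3=187/480 ∈ [13/41, 21/41) → index 3
j=4: u_4=247/480 ∈ [21/41, 28/41) → index 5
j=5: u_5=307/480 ∈ [21/41, 28/41) → index 5
j=6: u_6=367/480 ∈ [28/41, 35/41) → index 6
j=7: u_7=427/480 ∈ [35/41, 1) → index 7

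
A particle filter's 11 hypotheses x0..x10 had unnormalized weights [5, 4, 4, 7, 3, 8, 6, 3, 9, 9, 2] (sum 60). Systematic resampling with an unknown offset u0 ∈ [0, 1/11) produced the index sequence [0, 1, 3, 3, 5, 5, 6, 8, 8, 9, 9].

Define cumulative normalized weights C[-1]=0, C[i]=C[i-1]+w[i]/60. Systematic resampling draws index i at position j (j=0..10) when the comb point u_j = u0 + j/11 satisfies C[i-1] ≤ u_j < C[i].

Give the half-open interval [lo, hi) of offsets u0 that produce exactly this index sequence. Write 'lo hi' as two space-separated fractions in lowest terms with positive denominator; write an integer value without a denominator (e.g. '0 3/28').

23/660 19/330

C = [1/12, 3/20, 13/60, 1/3, 23/60, 31/60, 37/60, 2/3, 49/60, 29/30, 1]
j=0 picked index 0: u0 ∈ [0, 1/12)
j=1 picked index 1: u0 ∈ [-1/132, 13/220)
j=2 picked index 3: u0 ∈ [23/660, 5/33)
j=3 picked index 3: u0 ∈ [-37/660, 2/33)
j=4 picked index 5: u0 ∈ [13/660, 101/660)
j=5 picked index 5: u0 ∈ [-47/660, 41/660)
j=6 picked index 6: u0 ∈ [-19/660, 47/660)
j=7 picked index 8: u0 ∈ [1/33, 119/660)
j=8 picked index 8: u0 ∈ [-2/33, 59/660)
j=9 picked index 9: u0 ∈ [-1/660, 49/330)
j=10 picked index 9: u0 ∈ [-61/660, 19/330)
intersection: [23/660, 19/330)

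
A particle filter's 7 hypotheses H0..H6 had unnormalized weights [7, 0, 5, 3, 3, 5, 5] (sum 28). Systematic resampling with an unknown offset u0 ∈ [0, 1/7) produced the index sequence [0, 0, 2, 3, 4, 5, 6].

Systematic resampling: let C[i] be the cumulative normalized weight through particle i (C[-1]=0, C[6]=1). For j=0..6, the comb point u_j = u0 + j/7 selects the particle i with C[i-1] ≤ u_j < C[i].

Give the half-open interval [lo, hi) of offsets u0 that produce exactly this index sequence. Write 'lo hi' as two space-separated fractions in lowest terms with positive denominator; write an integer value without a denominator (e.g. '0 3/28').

0 1/14

C = [1/4, 1/4, 3/7, 15/28, 9/14, 23/28, 1]
j=0 picked index 0: u0 ∈ [0, 1/4)
j=1 picked index 0: u0 ∈ [-1/7, 3/28)
j=2 picked index 2: u0 ∈ [-1/28, 1/7)
j=3 picked index 3: u0 ∈ [0, 3/28)
j=4 picked index 4: u0 ∈ [-1/28, 1/14)
j=5 picked index 5: u0 ∈ [-1/14, 3/28)
j=6 picked index 6: u0 ∈ [-1/28, 1/7)
intersection: [0, 1/14)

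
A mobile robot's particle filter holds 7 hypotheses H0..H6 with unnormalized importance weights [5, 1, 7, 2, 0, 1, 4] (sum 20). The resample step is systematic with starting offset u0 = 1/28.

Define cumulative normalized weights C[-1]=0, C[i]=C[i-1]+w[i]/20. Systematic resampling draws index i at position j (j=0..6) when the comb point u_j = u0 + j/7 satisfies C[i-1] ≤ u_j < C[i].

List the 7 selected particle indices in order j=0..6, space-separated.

0 0 2 2 2 5 6

C = [1/4, 3/10, 13/20, 3/4, 3/4, 4/5, 1]
j=0: u_0=1/28 ∈ [0, 1/4) → index 0
j=1: u_1=5/28 ∈ [0, 1/4) → index 0
j=2: u_2=9/28 ∈ [3/10, 13/20) → index 2
j=3: u_3=13/28 ∈ [3/10, 13/20) → index 2
j=4: u_4=17/28 ∈ [3/10, 13/20) → index 2
j=5: u_5=3/4 ∈ [3/4, 4/5) → index 5
j=6: u_6=25/28 ∈ [4/5, 1) → index 6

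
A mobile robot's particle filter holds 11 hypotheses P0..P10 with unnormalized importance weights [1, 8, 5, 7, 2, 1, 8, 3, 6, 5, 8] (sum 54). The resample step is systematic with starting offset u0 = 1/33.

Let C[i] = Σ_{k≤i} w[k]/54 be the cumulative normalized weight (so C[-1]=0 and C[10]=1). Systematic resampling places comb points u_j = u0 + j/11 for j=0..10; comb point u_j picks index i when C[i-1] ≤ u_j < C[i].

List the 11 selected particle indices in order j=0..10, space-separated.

C = [1/54, 1/6, 7/27, 7/18, 23/54, 4/9, 16/27, 35/54, 41/54, 23/27, 1]
j=0: u_0=1/33 ∈ [1/54, 1/6) → index 1
j=1: u_1=4/33 ∈ [1/54, 1/6) → index 1
j=2: u_2=7/33 ∈ [1/6, 7/27) → index 2
j=3: u_3=10/33 ∈ [7/27, 7/18) → index 3
j=4: u_4=13/33 ∈ [7/18, 23/54) → index 4
j=5: u_5=16/33 ∈ [4/9, 16/27) → index 6
j=6: u_6=19/33 ∈ [4/9, 16/27) → index 6
j=7: u_7=2/3 ∈ [35/54, 41/54) → index 8
j=8: u_8=25/33 ∈ [35/54, 41/54) → index 8
j=9: u_9=28/33 ∈ [41/54, 23/27) → index 9
j=10: u_10=31/33 ∈ [23/27, 1) → index 10

1 1 2 3 4 6 6 8 8 9 10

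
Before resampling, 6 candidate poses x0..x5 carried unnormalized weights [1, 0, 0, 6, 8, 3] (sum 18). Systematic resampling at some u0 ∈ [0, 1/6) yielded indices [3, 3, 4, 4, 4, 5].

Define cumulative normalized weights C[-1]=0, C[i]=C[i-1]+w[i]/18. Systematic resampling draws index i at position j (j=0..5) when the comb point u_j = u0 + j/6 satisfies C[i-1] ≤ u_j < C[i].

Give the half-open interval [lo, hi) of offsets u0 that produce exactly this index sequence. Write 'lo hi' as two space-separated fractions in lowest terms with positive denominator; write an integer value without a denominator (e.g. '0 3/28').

1/18 1/6

C = [1/18, 1/18, 1/18, 7/18, 5/6, 1]
j=0 picked index 3: u0 ∈ [1/18, 7/18)
j=1 picked index 3: u0 ∈ [-1/9, 2/9)
j=2 picked index 4: u0 ∈ [1/18, 1/2)
j=3 picked index 4: u0 ∈ [-1/9, 1/3)
j=4 picked index 4: u0 ∈ [-5/18, 1/6)
j=5 picked index 5: u0 ∈ [0, 1/6)
intersection: [1/18, 1/6)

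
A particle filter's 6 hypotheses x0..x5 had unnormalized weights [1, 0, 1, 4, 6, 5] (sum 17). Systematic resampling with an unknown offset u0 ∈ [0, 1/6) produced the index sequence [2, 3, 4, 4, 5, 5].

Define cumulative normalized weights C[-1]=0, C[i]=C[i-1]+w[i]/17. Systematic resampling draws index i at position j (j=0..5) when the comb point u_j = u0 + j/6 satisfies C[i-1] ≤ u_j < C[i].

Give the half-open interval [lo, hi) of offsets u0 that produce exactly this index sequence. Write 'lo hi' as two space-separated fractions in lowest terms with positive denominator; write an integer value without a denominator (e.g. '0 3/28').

1/17 2/17

C = [1/17, 1/17, 2/17, 6/17, 12/17, 1]
j=0 picked index 2: u0 ∈ [1/17, 2/17)
j=1 picked index 3: u0 ∈ [-5/102, 19/102)
j=2 picked index 4: u0 ∈ [1/51, 19/51)
j=3 picked index 4: u0 ∈ [-5/34, 7/34)
j=4 picked index 5: u0 ∈ [2/51, 1/3)
j=5 picked index 5: u0 ∈ [-13/102, 1/6)
intersection: [1/17, 2/17)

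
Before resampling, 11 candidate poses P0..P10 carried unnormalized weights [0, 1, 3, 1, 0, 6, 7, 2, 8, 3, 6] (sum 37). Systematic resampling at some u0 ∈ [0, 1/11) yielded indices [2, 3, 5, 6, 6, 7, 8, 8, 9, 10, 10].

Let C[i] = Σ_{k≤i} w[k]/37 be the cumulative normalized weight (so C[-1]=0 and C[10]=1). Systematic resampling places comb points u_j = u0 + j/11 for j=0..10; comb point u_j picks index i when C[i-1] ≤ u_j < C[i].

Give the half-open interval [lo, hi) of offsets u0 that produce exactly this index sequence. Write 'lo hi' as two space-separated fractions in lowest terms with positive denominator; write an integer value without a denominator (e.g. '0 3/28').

13/407 18/407

C = [0, 1/37, 4/37, 5/37, 5/37, 11/37, 18/37, 20/37, 28/37, 31/37, 1]
j=0 picked index 2: u0 ∈ [1/37, 4/37)
j=1 picked index 3: u0 ∈ [7/407, 18/407)
j=2 picked index 5: u0 ∈ [-19/407, 47/407)
j=3 picked index 6: u0 ∈ [10/407, 87/407)
j=4 picked index 6: u0 ∈ [-27/407, 50/407)
j=5 picked index 7: u0 ∈ [13/407, 35/407)
j=6 picked index 8: u0 ∈ [-2/407, 86/407)
j=7 picked index 8: u0 ∈ [-39/407, 49/407)
j=8 picked index 9: u0 ∈ [12/407, 45/407)
j=9 picked index 10: u0 ∈ [8/407, 2/11)
j=10 picked index 10: u0 ∈ [-29/407, 1/11)
intersection: [13/407, 18/407)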